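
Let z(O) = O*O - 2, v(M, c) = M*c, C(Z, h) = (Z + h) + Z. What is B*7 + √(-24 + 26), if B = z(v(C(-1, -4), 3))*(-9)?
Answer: -20286 + √2 ≈ -20285.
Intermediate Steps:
C(Z, h) = h + 2*Z
z(O) = -2 + O² (z(O) = O² - 2 = -2 + O²)
B = -2898 (B = (-2 + ((-4 + 2*(-1))*3)²)*(-9) = (-2 + ((-4 - 2)*3)²)*(-9) = (-2 + (-6*3)²)*(-9) = (-2 + (-18)²)*(-9) = (-2 + 324)*(-9) = 322*(-9) = -2898)
B*7 + √(-24 + 26) = -2898*7 + √(-24 + 26) = -20286 + √2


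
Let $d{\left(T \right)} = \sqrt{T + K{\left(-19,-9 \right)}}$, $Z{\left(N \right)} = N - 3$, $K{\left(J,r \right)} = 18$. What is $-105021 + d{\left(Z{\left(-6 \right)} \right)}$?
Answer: $-105018$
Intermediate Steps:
$Z{\left(N \right)} = -3 + N$
$d{\left(T \right)} = \sqrt{18 + T}$ ($d{\left(T \right)} = \sqrt{T + 18} = \sqrt{18 + T}$)
$-105021 + d{\left(Z{\left(-6 \right)} \right)} = -105021 + \sqrt{18 - 9} = -105021 + \sqrt{9} = -105021 + 3 = -105018$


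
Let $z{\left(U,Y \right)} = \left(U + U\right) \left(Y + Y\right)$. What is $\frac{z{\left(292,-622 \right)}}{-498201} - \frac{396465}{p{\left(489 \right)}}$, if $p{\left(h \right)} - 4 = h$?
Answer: $- \frac{197161096937}{245613093} \approx -802.73$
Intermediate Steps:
$p{\left(h \right)} = 4 + h$
$z{\left(U,Y \right)} = 4 U Y$ ($z{\left(U,Y \right)} = 2 U 2 Y = 4 U Y$)
$\frac{z{\left(292,-622 \right)}}{-498201} - \frac{396465}{p{\left(489 \right)}} = \frac{4 \cdot 292 \left(-622\right)}{-498201} - \frac{396465}{4 + 489} = \left(-726496\right) \left(- \frac{1}{498201}\right) - \frac{396465}{493} = \frac{726496}{498201} - \frac{396465}{493} = - \frac{197161096937}{245613093}$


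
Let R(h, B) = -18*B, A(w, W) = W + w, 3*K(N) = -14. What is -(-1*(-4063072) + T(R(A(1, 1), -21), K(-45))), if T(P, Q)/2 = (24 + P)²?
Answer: -4386280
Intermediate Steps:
K(N) = -14/3 (K(N) = (⅓)*(-14) = -14/3)
T(P, Q) = 2*(24 + P)²
-(-1*(-4063072) + T(R(A(1, 1), -21), K(-45))) = -(-1*(-4063072) + 2*(24 - 18*(-21))²) = -(4063072 + 2*(24 + 378)²) = -(4063072 + 2*402²) = -(4063072 + 2*161604) = -(4063072 + 323208) = -1*4386280 = -4386280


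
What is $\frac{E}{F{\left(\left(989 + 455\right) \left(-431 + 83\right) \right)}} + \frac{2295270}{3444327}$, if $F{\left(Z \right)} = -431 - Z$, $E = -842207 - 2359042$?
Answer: $- \frac{1097081878617}{192147904943} \approx -5.7096$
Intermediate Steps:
$E = -3201249$
$\frac{E}{F{\left(\left(989 + 455\right) \left(-431 + 83\right) \right)}} + \frac{2295270}{3444327} = - \frac{3201249}{-431 - \left(989 + 455\right) \left(-431 + 83\right)} + \frac{2295270}{3444327} = - \frac{3201249}{-431 - 1444 \left(-348\right)} + 2295270 \cdot \frac{1}{3444327} = - \frac{3201249}{-431 - -502512} + \frac{255030}{382703} = - \frac{3201249}{-431 + 502512} + \frac{255030}{382703} = - \frac{3201249}{502081} + \frac{255030}{382703} = - \frac{1097081878617}{192147904943}$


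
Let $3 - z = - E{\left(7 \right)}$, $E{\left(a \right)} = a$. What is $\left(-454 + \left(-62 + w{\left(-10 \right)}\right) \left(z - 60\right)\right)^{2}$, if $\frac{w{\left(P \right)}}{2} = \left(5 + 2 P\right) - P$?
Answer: $9897316$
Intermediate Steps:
$w{\left(P \right)} = 10 + 2 P$ ($w{\left(P \right)} = 2 \left(\left(5 + 2 P\right) - P\right) = 2 \left(5 + P\right) = 10 + 2 P$)
$z = 10$ ($z = 3 - \left(-1\right) 7 = 3 - -7 = 3 + 7 = 10$)
$\left(-454 + \left(-62 + w{\left(-10 \right)}\right) \left(z - 60\right)\right)^{2} = \left(-454 + \left(-62 + \left(10 + 2 \left(-10\right)\right)\right) \left(10 - 60\right)\right)^{2} = \left(-454 + \left(-62 + \left(10 - 20\right)\right) \left(-50\right)\right)^{2} = \left(-454 + \left(-62 - 10\right) \left(-50\right)\right)^{2} = \left(-454 - -3600\right)^{2} = \left(-454 + 3600\right)^{2} = 3146^{2} = 9897316$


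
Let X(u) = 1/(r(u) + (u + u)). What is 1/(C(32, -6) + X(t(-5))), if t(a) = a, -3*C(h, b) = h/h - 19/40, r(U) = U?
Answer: -120/29 ≈ -4.1379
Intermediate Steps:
C(h, b) = -7/40 (C(h, b) = -(h/h - 19/40)/3 = -(1 - 19*1/40)/3 = -(1 - 19/40)/3 = -1/3*21/40 = -7/40)
X(u) = 1/(3*u) (X(u) = 1/(u + (u + u)) = 1/(u + 2*u) = 1/(3*u))
1/(C(32, -6) + X(t(-5))) = 1/(-7/40 + (1/3)/(-5)) = 1/(-7/40 + (1/3)*(-1/5)) = 1/(-7/40 - 1/15) = 1/(-29/120) = -120/29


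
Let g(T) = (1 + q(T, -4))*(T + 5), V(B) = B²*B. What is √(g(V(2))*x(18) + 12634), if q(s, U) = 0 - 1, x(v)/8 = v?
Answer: √12634 ≈ 112.40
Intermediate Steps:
V(B) = B³
x(v) = 8*v
q(s, U) = -1
g(T) = 0 (g(T) = (1 - 1)*(T + 5) = 0*(5 + T) = 0)
√(g(V(2))*x(18) + 12634) = √(0*(8*18) + 12634) = √(0*144 + 12634) = √(0 + 12634) = √12634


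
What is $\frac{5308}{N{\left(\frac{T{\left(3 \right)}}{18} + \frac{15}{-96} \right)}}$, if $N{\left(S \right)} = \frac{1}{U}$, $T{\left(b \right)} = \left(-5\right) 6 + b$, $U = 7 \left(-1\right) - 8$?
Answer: $-79620$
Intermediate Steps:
$U = -15$ ($U = -7 - 8 = -15$)
$T{\left(b \right)} = -30 + b$
$N{\left(S \right)} = - \frac{1}{15}$ ($N{\left(S \right)} = \frac{1}{-15} = - \frac{1}{15}$)
$\frac{5308}{N{\left(\frac{T{\left(3 \right)}}{18} + \frac{15}{-96} \right)}} = \frac{5308}{- \frac{1}{15}} = 5308 \left(-15\right) = -79620$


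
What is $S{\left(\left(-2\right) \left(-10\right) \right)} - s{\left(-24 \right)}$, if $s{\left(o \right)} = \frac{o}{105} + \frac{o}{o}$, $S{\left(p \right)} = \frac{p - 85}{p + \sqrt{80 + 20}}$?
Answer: $- \frac{617}{210} \approx -2.9381$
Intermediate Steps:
$S{\left(p \right)} = \frac{-85 + p}{10 + p}$ ($S{\left(p \right)} = \frac{-85 + p}{p + \sqrt{100}} = \frac{-85 + p}{p + 10} = \frac{-85 + p}{10 + p}$)
$s{\left(o \right)} = 1 + \frac{o}{105}$ ($s{\left(o \right)} = o \frac{1}{105} + 1 = \frac{o}{105} + 1 = 1 + \frac{o}{105}$)
$S{\left(\left(-2\right) \left(-10\right) \right)} - s{\left(-24 \right)} = \frac{-85 - -20}{10 - -20} - \left(1 + \frac{1}{105} \left(-24\right)\right) = \frac{-85 + 20}{10 + 20} - \left(1 - \frac{8}{35}\right) = \frac{1}{30} \left(-65\right) - \frac{27}{35} = - \frac{13}{6} - \frac{27}{35} = - \frac{617}{210}$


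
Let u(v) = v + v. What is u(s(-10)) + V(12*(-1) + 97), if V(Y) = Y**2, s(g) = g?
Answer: 7205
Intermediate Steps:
u(v) = 2*v
u(s(-10)) + V(12*(-1) + 97) = 2*(-10) + (12*(-1) + 97)**2 = -20 + (-12 + 97)**2 = -20 + 85**2 = -20 + 7225 = 7205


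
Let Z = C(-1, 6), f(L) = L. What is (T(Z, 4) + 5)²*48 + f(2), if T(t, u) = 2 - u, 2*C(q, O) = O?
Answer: 434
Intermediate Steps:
C(q, O) = O/2
Z = 3 (Z = (½)*6 = 3)
(T(Z, 4) + 5)²*48 + f(2) = ((2 - 1*4) + 5)²*48 + 2 = ((2 - 4) + 5)²*48 + 2 = (-2 + 5)²*48 + 2 = 3²*48 + 2 = 9*48 + 2 = 432 + 2 = 434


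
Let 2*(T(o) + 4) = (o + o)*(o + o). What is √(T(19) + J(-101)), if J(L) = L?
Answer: √617 ≈ 24.839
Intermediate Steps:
T(o) = -4 + 2*o² (T(o) = -4 + ((o + o)*(o + o))/2 = -4 + ((2*o)*(2*o))/2 = -4 + (4*o²)/2 = -4 + 2*o²)
√(T(19) + J(-101)) = √((-4 + 2*19²) - 101) = √((-4 + 2*361) - 101) = √((-4 + 722) - 101) = √(718 - 101) = √617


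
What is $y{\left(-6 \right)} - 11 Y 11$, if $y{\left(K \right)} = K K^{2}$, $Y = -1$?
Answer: $-26136$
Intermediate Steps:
$y{\left(K \right)} = K^{3}$
$y{\left(-6 \right)} - 11 Y 11 = \left(-6\right)^{3} \left(-11\right) \left(-1\right) 11 = - 216 \cdot 11 \cdot 11 = \left(-216\right) 121 = -26136$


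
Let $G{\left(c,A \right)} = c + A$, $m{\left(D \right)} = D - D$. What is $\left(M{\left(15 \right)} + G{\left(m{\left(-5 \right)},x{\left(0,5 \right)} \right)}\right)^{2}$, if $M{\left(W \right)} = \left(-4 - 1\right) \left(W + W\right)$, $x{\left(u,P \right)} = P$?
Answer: $21025$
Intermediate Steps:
$m{\left(D \right)} = 0$
$G{\left(c,A \right)} = A + c$
$M{\left(W \right)} = - 10 W$ ($M{\left(W \right)} = - 5 \cdot 2 W = - 10 W$)
$\left(M{\left(15 \right)} + G{\left(m{\left(-5 \right)},x{\left(0,5 \right)} \right)}\right)^{2} = \left(\left(-10\right) 15 + \left(5 + 0\right)\right)^{2} = \left(-150 + 5\right)^{2} = \left(-145\right)^{2} = 21025$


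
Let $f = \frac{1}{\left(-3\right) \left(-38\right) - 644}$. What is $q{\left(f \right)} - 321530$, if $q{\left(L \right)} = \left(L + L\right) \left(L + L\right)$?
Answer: $- \frac{22579444249}{70225} \approx -3.2153 \cdot 10^{5}$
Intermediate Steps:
$f = - \frac{1}{530}$ ($f = \frac{1}{114 - 644} = \frac{1}{-530} = - \frac{1}{530} \approx -0.0018868$)
$q{\left(L \right)} = 4 L^{2}$ ($q{\left(L \right)} = 2 L 2 L = 4 L^{2}$)
$q{\left(f \right)} - 321530 = 4 \left(- \frac{1}{530}\right)^{2} - 321530 = 4 \cdot \frac{1}{280900} - 321530 = \frac{1}{70225} - 321530 = - \frac{22579444249}{70225}$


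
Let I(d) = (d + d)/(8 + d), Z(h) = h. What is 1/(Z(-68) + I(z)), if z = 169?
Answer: -177/11698 ≈ -0.015131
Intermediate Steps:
I(d) = 2*d/(8 + d) (I(d) = (2*d)/(8 + d) = 2*d/(8 + d))
1/(Z(-68) + I(z)) = 1/(-68 + 2*169/(8 + 169)) = 1/(-68 + 2*169/177) = 1/(-68 + 2*169*(1/177)) = 1/(-68 + 338/177) = 1/(-11698/177) = -177/11698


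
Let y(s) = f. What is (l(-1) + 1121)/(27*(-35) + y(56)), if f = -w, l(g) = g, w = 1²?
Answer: -560/473 ≈ -1.1839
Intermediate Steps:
w = 1
f = -1 (f = -1*1 = -1)
y(s) = -1
(l(-1) + 1121)/(27*(-35) + y(56)) = (-1 + 1121)/(27*(-35) - 1) = 1120/(-945 - 1) = 1120/(-946) = 1120*(-1/946) = -560/473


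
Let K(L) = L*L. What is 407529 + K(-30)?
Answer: 408429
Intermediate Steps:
K(L) = L**2
407529 + K(-30) = 407529 + (-30)**2 = 407529 + 900 = 408429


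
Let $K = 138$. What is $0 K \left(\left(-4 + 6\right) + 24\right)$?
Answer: $0$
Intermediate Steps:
$0 K \left(\left(-4 + 6\right) + 24\right) = 0 \cdot 138 \left(\left(-4 + 6\right) + 24\right) = 0 \left(2 + 24\right) = 0 \cdot 26 = 0$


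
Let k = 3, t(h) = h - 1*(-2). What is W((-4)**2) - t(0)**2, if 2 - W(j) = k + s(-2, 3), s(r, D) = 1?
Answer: -6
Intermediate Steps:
t(h) = 2 + h (t(h) = h + 2 = 2 + h)
W(j) = -2 (W(j) = 2 - (3 + 1) = 2 - 1*4 = 2 - 4 = -2)
W((-4)**2) - t(0)**2 = -2 - (2 + 0)**2 = -2 - 1*2**2 = -2 - 1*4 = -2 - 4 = -6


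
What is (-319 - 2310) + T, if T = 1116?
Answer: -1513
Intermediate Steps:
(-319 - 2310) + T = (-319 - 2310) + 1116 = -2629 + 1116 = -1513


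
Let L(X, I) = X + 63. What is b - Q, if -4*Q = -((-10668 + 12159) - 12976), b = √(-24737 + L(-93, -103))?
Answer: 11485/4 + I*√24767 ≈ 2871.3 + 157.38*I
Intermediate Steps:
L(X, I) = 63 + X
b = I*√24767 (b = √(-24737 + (63 - 93)) = √(-24737 - 30) = √(-24767) = I*√24767 ≈ 157.38*I)
Q = -11485/4 (Q = -(-1)*((-10668 + 12159) - 12976)/4 = -(-1)*(1491 - 12976)/4 = -(-1)*(-11485)/4 = -¼*11485 = -11485/4 ≈ -2871.3)
b - Q = I*√24767 - 1*(-11485/4) = I*√24767 + 11485/4 = 11485/4 + I*√24767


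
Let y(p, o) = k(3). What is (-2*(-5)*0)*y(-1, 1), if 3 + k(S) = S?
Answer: 0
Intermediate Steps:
k(S) = -3 + S
y(p, o) = 0 (y(p, o) = -3 + 3 = 0)
(-2*(-5)*0)*y(-1, 1) = (-2*(-5)*0)*0 = (10*0)*0 = 0*0 = 0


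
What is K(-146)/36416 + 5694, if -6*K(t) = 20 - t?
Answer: 622058029/109248 ≈ 5694.0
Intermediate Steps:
K(t) = -10/3 + t/6 (K(t) = -(20 - t)/6 = -10/3 + t/6)
K(-146)/36416 + 5694 = (-10/3 + (⅙)*(-146))/36416 + 5694 = (-10/3 - 73/3)*(1/36416) + 5694 = -83/3*1/36416 + 5694 = -83/109248 + 5694 = 622058029/109248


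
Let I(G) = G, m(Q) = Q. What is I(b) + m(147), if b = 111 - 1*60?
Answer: 198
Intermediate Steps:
b = 51 (b = 111 - 60 = 51)
I(b) + m(147) = 51 + 147 = 198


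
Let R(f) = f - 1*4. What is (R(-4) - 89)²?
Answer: 9409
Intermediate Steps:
R(f) = -4 + f (R(f) = f - 4 = -4 + f)
(R(-4) - 89)² = ((-4 - 4) - 89)² = (-8 - 89)² = (-97)² = 9409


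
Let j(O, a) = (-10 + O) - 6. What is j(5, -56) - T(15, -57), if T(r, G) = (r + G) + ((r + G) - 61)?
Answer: 134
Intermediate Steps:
j(O, a) = -16 + O
T(r, G) = -61 + 2*G + 2*r (T(r, G) = (G + r) + ((G + r) - 61) = (G + r) + (-61 + G + r) = -61 + 2*G + 2*r)
j(5, -56) - T(15, -57) = (-16 + 5) - (-61 + 2*(-57) + 2*15) = -11 - (-61 - 114 + 30) = -11 - 1*(-145) = -11 + 145 = 134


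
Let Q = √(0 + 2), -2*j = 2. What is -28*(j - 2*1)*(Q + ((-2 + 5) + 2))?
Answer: 420 + 84*√2 ≈ 538.79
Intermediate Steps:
j = -1 (j = -½*2 = -1)
Q = √2 ≈ 1.4142
-28*(j - 2*1)*(Q + ((-2 + 5) + 2)) = -28*(-1 - 2*1)*(√2 + ((-2 + 5) + 2)) = -28*(-1 - 2)*(√2 + (3 + 2)) = -(-84)*(√2 + 5) = -(-84)*(5 + √2) = -28*(-15 - 3*√2) = 420 + 84*√2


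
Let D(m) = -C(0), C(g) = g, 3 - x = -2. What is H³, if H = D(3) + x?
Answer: 125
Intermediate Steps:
x = 5 (x = 3 - 1*(-2) = 3 + 2 = 5)
D(m) = 0 (D(m) = -1*0 = 0)
H = 5 (H = 0 + 5 = 5)
H³ = 5³ = 125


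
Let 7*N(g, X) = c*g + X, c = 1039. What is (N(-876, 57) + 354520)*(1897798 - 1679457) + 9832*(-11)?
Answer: 343129329689/7 ≈ 4.9019e+10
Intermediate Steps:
N(g, X) = X/7 + 1039*g/7 (N(g, X) = (1039*g + X)/7 = (X + 1039*g)/7 = X/7 + 1039*g/7)
(N(-876, 57) + 354520)*(1897798 - 1679457) + 9832*(-11) = (((⅐)*57 + (1039/7)*(-876)) + 354520)*(1897798 - 1679457) + 9832*(-11) = ((57/7 - 910164/7) + 354520)*218341 - 108152 = (-910107/7 + 354520)*218341 - 108152 = (1571533/7)*218341 - 108152 = 343130086753/7 - 108152 = 343129329689/7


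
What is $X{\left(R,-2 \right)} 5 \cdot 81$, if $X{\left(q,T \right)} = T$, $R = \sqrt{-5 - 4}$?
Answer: $-810$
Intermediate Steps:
$R = 3 i$ ($R = \sqrt{-9} = 3 i \approx 3.0 i$)
$X{\left(R,-2 \right)} 5 \cdot 81 = \left(-2\right) 5 \cdot 81 = \left(-10\right) 81 = -810$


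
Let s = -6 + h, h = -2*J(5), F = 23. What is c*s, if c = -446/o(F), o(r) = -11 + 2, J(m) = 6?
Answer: -892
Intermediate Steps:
o(r) = -9
h = -12 (h = -2*6 = -12)
c = 446/9 (c = -446/(-9) = -446*(-1/9) = 446/9 ≈ 49.556)
s = -18 (s = -6 - 12 = -18)
c*s = (446/9)*(-18) = -892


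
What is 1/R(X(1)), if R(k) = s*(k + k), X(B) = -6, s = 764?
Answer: -1/9168 ≈ -0.00010907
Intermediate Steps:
R(k) = 1528*k (R(k) = 764*(k + k) = 764*(2*k) = 1528*k)
1/R(X(1)) = 1/(1528*(-6)) = 1/(-9168) = -1/9168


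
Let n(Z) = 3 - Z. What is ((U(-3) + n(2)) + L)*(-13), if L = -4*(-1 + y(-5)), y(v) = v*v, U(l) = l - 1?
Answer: 1287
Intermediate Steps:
U(l) = -1 + l
y(v) = v**2
L = -96 (L = -4*(-1 + (-5)**2) = -4*(-1 + 25) = -4*24 = -96)
((U(-3) + n(2)) + L)*(-13) = (((-1 - 3) + (3 - 1*2)) - 96)*(-13) = ((-4 + (3 - 2)) - 96)*(-13) = ((-4 + 1) - 96)*(-13) = (-3 - 96)*(-13) = -99*(-13) = 1287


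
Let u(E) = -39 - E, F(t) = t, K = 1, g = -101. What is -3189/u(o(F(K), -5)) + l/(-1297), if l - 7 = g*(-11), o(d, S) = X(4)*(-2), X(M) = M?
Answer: 4101475/40207 ≈ 102.01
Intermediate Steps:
o(d, S) = -8 (o(d, S) = 4*(-2) = -8)
l = 1118 (l = 7 - 101*(-11) = 7 + 1111 = 1118)
-3189/u(o(F(K), -5)) + l/(-1297) = -3189/(-39 - 1*(-8)) + 1118/(-1297) = -3189/(-39 + 8) + 1118*(-1/1297) = -3189/(-31) - 1118/1297 = -3189*(-1/31) - 1118/1297 = 3189/31 - 1118/1297 = 4101475/40207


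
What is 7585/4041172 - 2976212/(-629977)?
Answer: 12032162976009/2545845413044 ≈ 4.7262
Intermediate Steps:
7585/4041172 - 2976212/(-629977) = 7585*(1/4041172) - 2976212*(-1/629977) = 7585/4041172 + 2976212/629977 = 12032162976009/2545845413044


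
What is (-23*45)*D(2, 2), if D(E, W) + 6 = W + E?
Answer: 2070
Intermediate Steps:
D(E, W) = -6 + E + W (D(E, W) = -6 + (W + E) = -6 + (E + W) = -6 + E + W)
(-23*45)*D(2, 2) = (-23*45)*(-6 + 2 + 2) = -1035*(-2) = 2070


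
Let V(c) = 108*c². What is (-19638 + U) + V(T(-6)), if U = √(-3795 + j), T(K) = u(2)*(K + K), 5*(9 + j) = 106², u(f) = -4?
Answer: 229194 + 2*I*√9730/5 ≈ 2.2919e+5 + 39.456*I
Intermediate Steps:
j = 11191/5 (j = -9 + (⅕)*106² = -9 + (⅕)*11236 = -9 + 11236/5 = 11191/5 ≈ 2238.2)
T(K) = -8*K (T(K) = -4*(K + K) = -8*K)
U = 2*I*√9730/5 (U = √(-3795 + 11191/5) = √(-7784/5) = 2*I*√9730/5 ≈ 39.456*I)
(-19638 + U) + V(T(-6)) = (-19638 + 2*I*√9730/5) + 108*(-8*(-6))² = (-19638 + 2*I*√9730/5) + 108*48² = (-19638 + 2*I*√9730/5) + 108*2304 = (-19638 + 2*I*√9730/5) + 248832 = 229194 + 2*I*√9730/5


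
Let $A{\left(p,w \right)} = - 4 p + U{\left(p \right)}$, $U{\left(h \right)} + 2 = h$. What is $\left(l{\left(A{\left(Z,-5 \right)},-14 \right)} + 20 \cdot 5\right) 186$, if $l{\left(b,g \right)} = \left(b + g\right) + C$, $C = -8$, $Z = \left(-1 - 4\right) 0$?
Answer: $14136$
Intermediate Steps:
$U{\left(h \right)} = -2 + h$
$Z = 0$ ($Z = \left(-5\right) 0 = 0$)
$A{\left(p,w \right)} = -2 - 3 p$ ($A{\left(p,w \right)} = - 4 p + \left(-2 + p\right) = -2 - 3 p$)
$l{\left(b,g \right)} = -8 + b + g$ ($l{\left(b,g \right)} = \left(b + g\right) - 8 = -8 + b + g$)
$\left(l{\left(A{\left(Z,-5 \right)},-14 \right)} + 20 \cdot 5\right) 186 = \left(\left(-8 - 2 - 14\right) + 20 \cdot 5\right) 186 = \left(\left(-8 + \left(-2 + 0\right) - 14\right) + 100\right) 186 = \left(\left(-8 - 2 - 14\right) + 100\right) 186 = \left(-24 + 100\right) 186 = 76 \cdot 186 = 14136$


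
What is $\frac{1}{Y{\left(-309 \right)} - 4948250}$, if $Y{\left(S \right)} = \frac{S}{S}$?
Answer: $- \frac{1}{4948249} \approx -2.0209 \cdot 10^{-7}$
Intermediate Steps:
$Y{\left(S \right)} = 1$
$\frac{1}{Y{\left(-309 \right)} - 4948250} = \frac{1}{1 - 4948250} = \frac{1}{-4948249} = - \frac{1}{4948249}$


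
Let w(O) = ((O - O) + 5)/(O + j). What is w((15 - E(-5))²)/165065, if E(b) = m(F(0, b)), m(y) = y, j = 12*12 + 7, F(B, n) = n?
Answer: 1/18190163 ≈ 5.4975e-8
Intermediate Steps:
j = 151 (j = 144 + 7 = 151)
E(b) = b
w(O) = 5/(151 + O) (w(O) = ((O - O) + 5)/(O + 151) = (0 + 5)/(151 + O) = 5/(151 + O))
w((15 - E(-5))²)/165065 = (5/(151 + (15 - 1*(-5))²))/165065 = (5/(151 + (15 + 5)²))*(1/165065) = (5/(151 + 20²))*(1/165065) = (5/(151 + 400))*(1/165065) = (5/551)*(1/165065) = 1/18190163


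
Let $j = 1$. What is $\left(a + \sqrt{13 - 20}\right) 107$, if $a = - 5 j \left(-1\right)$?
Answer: $535 + 107 i \sqrt{7} \approx 535.0 + 283.1 i$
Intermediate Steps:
$a = 5$ ($a = \left(-5\right) 1 \left(-1\right) = \left(-5\right) \left(-1\right) = 5$)
$\left(a + \sqrt{13 - 20}\right) 107 = \left(5 + \sqrt{13 - 20}\right) 107 = \left(5 + \sqrt{-7}\right) 107 = \left(5 + i \sqrt{7}\right) 107 = 535 + 107 i \sqrt{7}$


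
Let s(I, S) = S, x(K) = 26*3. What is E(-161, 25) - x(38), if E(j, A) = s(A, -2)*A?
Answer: -128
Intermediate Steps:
x(K) = 78
E(j, A) = -2*A
E(-161, 25) - x(38) = -2*25 - 1*78 = -50 - 78 = -128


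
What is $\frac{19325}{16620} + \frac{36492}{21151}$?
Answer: $\frac{203048023}{70305924} \approx 2.8881$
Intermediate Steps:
$\frac{19325}{16620} + \frac{36492}{21151} = 19325 \cdot \frac{1}{16620} + 36492 \cdot \frac{1}{21151} = \frac{3865}{3324} + \frac{36492}{21151} = \frac{203048023}{70305924}$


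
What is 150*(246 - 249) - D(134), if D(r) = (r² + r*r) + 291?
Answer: -36653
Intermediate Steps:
D(r) = 291 + 2*r² (D(r) = (r² + r²) + 291 = 2*r² + 291 = 291 + 2*r²)
150*(246 - 249) - D(134) = 150*(246 - 249) - (291 + 2*134²) = 150*(-3) - (291 + 2*17956) = -450 - (291 + 35912) = -450 - 1*36203 = -450 - 36203 = -36653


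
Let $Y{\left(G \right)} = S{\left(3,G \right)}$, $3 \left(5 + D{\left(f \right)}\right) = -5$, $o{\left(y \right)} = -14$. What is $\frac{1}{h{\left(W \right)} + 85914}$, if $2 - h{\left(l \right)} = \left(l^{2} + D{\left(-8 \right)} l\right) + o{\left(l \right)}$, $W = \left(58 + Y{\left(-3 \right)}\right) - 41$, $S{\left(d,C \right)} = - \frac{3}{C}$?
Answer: $\frac{1}{85726} \approx 1.1665 \cdot 10^{-5}$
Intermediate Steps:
$D{\left(f \right)} = - \frac{20}{3}$ ($D{\left(f \right)} = -5 + \frac{1}{3} \left(-5\right) = -5 - \frac{5}{3} = - \frac{20}{3}$)
$Y{\left(G \right)} = - \frac{3}{G}$
$W = 18$ ($W = \left(58 - \frac{3}{-3}\right) - 41 = \left(58 - -1\right) - 41 = \left(58 + 1\right) - 41 = 59 - 41 = 18$)
$h{\left(l \right)} = 16 - l^{2} + \frac{20 l}{3}$ ($h{\left(l \right)} = 2 - \left(\left(l^{2} - \frac{20 l}{3}\right) - 14\right) = 2 - \left(-14 + l^{2} - \frac{20 l}{3}\right) = 2 + \left(14 - l^{2} + \frac{20 l}{3}\right) = 16 - l^{2} + \frac{20 l}{3}$)
$\frac{1}{h{\left(W \right)} + 85914} = \frac{1}{\left(16 - 18^{2} + \frac{20}{3} \cdot 18\right) + 85914} = \frac{1}{\left(16 - 324 + 120\right) + 85914} = \frac{1}{-188 + 85914} = \frac{1}{85726}$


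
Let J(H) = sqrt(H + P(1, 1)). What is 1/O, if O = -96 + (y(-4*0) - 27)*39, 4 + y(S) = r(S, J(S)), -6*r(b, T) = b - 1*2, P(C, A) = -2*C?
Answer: -1/1292 ≈ -0.00077399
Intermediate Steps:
J(H) = sqrt(-2 + H) (J(H) = sqrt(H - 2*1) = sqrt(H - 2) = sqrt(-2 + H))
r(b, T) = 1/3 - b/6 (r(b, T) = -(b - 1*2)/6 = -(b - 2)/6 = -(-2 + b)/6 = 1/3 - b/6)
y(S) = -11/3 - S/6 (y(S) = -4 + (1/3 - S/6) = -11/3 - S/6)
O = -1292 (O = -96 + ((-11/3 - (-2)*0/3) - 27)*39 = -96 + ((-11/3 - 1/6*0) - 27)*39 = -96 + ((-11/3 + 0) - 27)*39 = -96 + (-11/3 - 27)*39 = -96 - 92/3*39 = -96 - 1196 = -1292)
1/O = 1/(-1292) = -1/1292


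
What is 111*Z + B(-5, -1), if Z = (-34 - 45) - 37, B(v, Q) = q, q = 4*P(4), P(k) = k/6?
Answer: -38620/3 ≈ -12873.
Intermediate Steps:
P(k) = k/6 (P(k) = k*(⅙) = k/6)
q = 8/3 (q = 4*((⅙)*4) = 4*(⅔) = 8/3 ≈ 2.6667)
B(v, Q) = 8/3
Z = -116 (Z = -79 - 37 = -116)
111*Z + B(-5, -1) = 111*(-116) + 8/3 = -12876 + 8/3 = -38620/3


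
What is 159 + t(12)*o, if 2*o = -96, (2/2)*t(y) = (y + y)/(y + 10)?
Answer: 1173/11 ≈ 106.64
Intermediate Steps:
t(y) = 2*y/(10 + y) (t(y) = (y + y)/(y + 10) = (2*y)/(10 + y) = 2*y/(10 + y))
o = -48 (o = (½)*(-96) = -48)
159 + t(12)*o = 159 + (2*12/(10 + 12))*(-48) = 159 + (2*12/22)*(-48) = 159 + (2*12*(1/22))*(-48) = 159 + (12/11)*(-48) = 159 - 576/11 = 1173/11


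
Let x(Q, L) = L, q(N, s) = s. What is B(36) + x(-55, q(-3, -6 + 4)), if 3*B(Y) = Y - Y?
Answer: -2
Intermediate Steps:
B(Y) = 0 (B(Y) = (Y - Y)/3 = (1/3)*0 = 0)
B(36) + x(-55, q(-3, -6 + 4)) = 0 + (-6 + 4) = 0 - 2 = -2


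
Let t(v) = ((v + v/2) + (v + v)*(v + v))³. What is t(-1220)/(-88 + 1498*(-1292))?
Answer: -26354114775351279125/241938 ≈ -1.0893e+14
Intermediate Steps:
t(v) = (4*v² + 3*v/2)³ (t(v) = ((v + v*(½)) + (2*v)*(2*v))³ = ((v + v/2) + 4*v²)³ = (3*v/2 + 4*v²)³ = (4*v² + 3*v/2)³)
t(-1220)/(-88 + 1498*(-1292)) = ((⅛)*(-1220)³*(3 + 8*(-1220))³)/(-88 + 1498*(-1292)) = ((⅛)*(-1815848000)*(3 - 9760)³)/(-88 - 1935416) = ((⅛)*(-1815848000)*(-9757)³)/(-1935504) = ((⅛)*(-1815848000)*(-928857121093))*(-1/1935504) = 210832918202810233000*(-1/1935504) = -26354114775351279125/241938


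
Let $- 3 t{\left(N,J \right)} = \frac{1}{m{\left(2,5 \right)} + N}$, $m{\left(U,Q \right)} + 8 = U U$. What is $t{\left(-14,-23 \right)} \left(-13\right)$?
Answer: $- \frac{13}{54} \approx -0.24074$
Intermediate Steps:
$m{\left(U,Q \right)} = -8 + U^{2}$ ($m{\left(U,Q \right)} = -8 + U U = -8 + U^{2}$)
$t{\left(N,J \right)} = - \frac{1}{3 \left(-4 + N\right)}$ ($t{\left(N,J \right)} = - \frac{1}{3 \left(\left(-8 + 2^{2}\right) + N\right)} = - \frac{1}{3 \left(\left(-8 + 4\right) + N\right)} = - \frac{1}{3 \left(-4 + N\right)}$)
$t{\left(-14,-23 \right)} \left(-13\right) = - \frac{1}{-12 + 3 \left(-14\right)} \left(-13\right) = - \frac{1}{-12 - 42} \left(-13\right) = - \frac{1}{-54} \left(-13\right) = \left(-1\right) \left(- \frac{1}{54}\right) \left(-13\right) = \frac{1}{54} \left(-13\right) = - \frac{13}{54}$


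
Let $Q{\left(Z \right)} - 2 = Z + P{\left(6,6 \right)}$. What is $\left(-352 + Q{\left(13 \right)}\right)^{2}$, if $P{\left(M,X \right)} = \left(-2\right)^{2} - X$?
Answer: $114921$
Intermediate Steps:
$P{\left(M,X \right)} = 4 - X$
$Q{\left(Z \right)} = Z$ ($Q{\left(Z \right)} = 2 + \left(Z + \left(4 - 6\right)\right) = 2 + \left(Z - 2\right) = 2 + \left(-2 + Z\right) = Z$)
$\left(-352 + Q{\left(13 \right)}\right)^{2} = \left(-352 + 13\right)^{2} = \left(-339\right)^{2} = 114921$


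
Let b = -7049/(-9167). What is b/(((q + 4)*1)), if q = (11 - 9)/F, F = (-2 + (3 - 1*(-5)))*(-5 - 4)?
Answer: 190323/980869 ≈ 0.19404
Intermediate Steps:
b = 7049/9167 (b = -7049*(-1/9167) = 7049/9167 ≈ 0.76895)
F = -54 (F = (-2 + (3 + 5))*(-9) = (-2 + 8)*(-9) = 6*(-9) = -54)
q = -1/27 (q = (11 - 9)/(-54) = 2*(-1/54) = -1/27 ≈ -0.037037)
b/(((q + 4)*1)) = 7049/(9167*(((-1/27 + 4)*1))) = 7049/(9167*(((107/27)*1))) = 7049/(9167*(107/27)) = (7049/9167)*(27/107) = 190323/980869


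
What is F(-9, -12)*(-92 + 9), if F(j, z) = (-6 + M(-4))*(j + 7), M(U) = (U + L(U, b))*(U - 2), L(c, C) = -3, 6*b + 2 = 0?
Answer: 5976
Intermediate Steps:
b = -⅓ (b = -⅓ + (⅙)*0 = -⅓ + 0 = -⅓ ≈ -0.33333)
M(U) = (-3 + U)*(-2 + U) (M(U) = (U - 3)*(U - 2) = (-3 + U)*(-2 + U))
F(j, z) = 252 + 36*j (F(j, z) = (-6 + (6 + (-4)² - 5*(-4)))*(j + 7) = (-6 + (6 + 16 + 20))*(7 + j) = (-6 + 42)*(7 + j) = 36*(7 + j) = 252 + 36*j)
F(-9, -12)*(-92 + 9) = (252 + 36*(-9))*(-92 + 9) = (252 - 324)*(-83) = -72*(-83) = 5976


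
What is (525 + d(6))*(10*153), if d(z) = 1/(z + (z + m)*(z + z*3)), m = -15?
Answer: 5622699/7 ≈ 8.0324e+5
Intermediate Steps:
d(z) = 1/(z + 4*z*(-15 + z)) (d(z) = 1/(z + (z - 15)*(z + z*3)) = 1/(z + (-15 + z)*(z + 3*z)) = 1/(z + (-15 + z)*(4*z)) = 1/(z + 4*z*(-15 + z)))
(525 + d(6))*(10*153) = (525 + 1/(6*(-59 + 4*6)))*(10*153) = (525 + 1/(6*(-59 + 24)))*1530 = (525 + (⅙)/(-35))*1530 = (525 + (⅙)*(-1/35))*1530 = (525 - 1/210)*1530 = (110249/210)*1530 = 5622699/7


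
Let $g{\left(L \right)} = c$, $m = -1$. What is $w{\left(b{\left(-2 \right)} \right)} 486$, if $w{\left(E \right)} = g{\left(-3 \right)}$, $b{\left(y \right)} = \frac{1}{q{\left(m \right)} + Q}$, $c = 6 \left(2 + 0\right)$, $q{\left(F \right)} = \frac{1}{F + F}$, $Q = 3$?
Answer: $5832$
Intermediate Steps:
$q{\left(F \right)} = \frac{1}{2 F}$
$c = 12$ ($c = 6 \cdot 2 = 12$)
$g{\left(L \right)} = 12$
$b{\left(y \right)} = \frac{2}{5}$ ($b{\left(y \right)} = \frac{1}{\frac{1}{2 \left(-1\right)} + 3} = \frac{1}{\frac{1}{2} \left(-1\right) + 3} = \frac{1}{- \frac{1}{2} + 3} = \frac{1}{\frac{5}{2}} = \frac{2}{5}$)
$w{\left(E \right)} = 12$
$w{\left(b{\left(-2 \right)} \right)} 486 = 12 \cdot 486 = 5832$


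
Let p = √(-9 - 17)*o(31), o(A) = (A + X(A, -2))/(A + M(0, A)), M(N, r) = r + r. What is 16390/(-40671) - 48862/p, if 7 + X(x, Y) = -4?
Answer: -16390/40671 + 2272083*I*√26/260 ≈ -0.40299 + 44559.0*I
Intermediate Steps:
X(x, Y) = -11 (X(x, Y) = -7 - 4 = -11)
M(N, r) = 2*r
o(A) = (-11 + A)/(3*A) (o(A) = (A - 11)/(A + 2*A) = (-11 + A)/((3*A)) = (-11 + A)*(1/(3*A)) = (-11 + A)/(3*A))
p = 20*I*√26/93 (p = √(-9 - 17)*((⅓)*(-11 + 31)/31) = √(-26)*((⅓)*(1/31)*20) = (I*√26)*(20/93) = 20*I*√26/93 ≈ 1.0966*I)
16390/(-40671) - 48862/p = 16390/(-40671) - 48862*(-93*I*√26/520) = 16390*(-1/40671) - (-2272083)*I*√26/260 = -16390/40671 + 2272083*I*√26/260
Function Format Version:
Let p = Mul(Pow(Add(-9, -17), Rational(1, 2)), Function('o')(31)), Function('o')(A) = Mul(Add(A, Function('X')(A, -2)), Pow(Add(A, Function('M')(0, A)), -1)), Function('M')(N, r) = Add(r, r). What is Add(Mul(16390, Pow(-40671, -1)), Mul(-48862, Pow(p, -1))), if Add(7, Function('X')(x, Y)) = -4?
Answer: Add(Rational(-16390, 40671), Mul(Rational(2272083, 260), I, Pow(26, Rational(1, 2)))) ≈ Add(-0.40299, Mul(44559., I))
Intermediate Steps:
Function('X')(x, Y) = -11 (Function('X')(x, Y) = Add(-7, -4) = -11)
Function('M')(N, r) = Mul(2, r)
Function('o')(A) = Mul(Rational(1, 3), Pow(A, -1), Add(-11, A)) (Function('o')(A) = Mul(Add(A, -11), Pow(Add(A, Mul(2, A)), -1)) = Mul(Add(-11, A), Pow(Mul(3, A), -1)) = Mul(Add(-11, A), Mul(Rational(1, 3), Pow(A, -1))) = Mul(Rational(1, 3), Pow(A, -1), Add(-11, A)))
p = Mul(Rational(20, 93), I, Pow(26, Rational(1, 2))) (p = Mul(Pow(Add(-9, -17), Rational(1, 2)), Mul(Rational(1, 3), Pow(31, -1), Add(-11, 31))) = Mul(Pow(-26, Rational(1, 2)), Mul(Rational(1, 3), Rational(1, 31), 20)) = Mul(Mul(I, Pow(26, Rational(1, 2))), Rational(20, 93)) = Mul(Rational(20, 93), I, Pow(26, Rational(1, 2))) ≈ Mul(1.0966, I))
Add(Mul(16390, Pow(-40671, -1)), Mul(-48862, Pow(p, -1))) = Add(Mul(16390, Pow(-40671, -1)), Mul(-48862, Pow(Mul(Rational(20, 93), I, Pow(26, Rational(1, 2))), -1))) = Add(Mul(16390, Rational(-1, 40671)), Mul(-48862, Mul(Rational(-93, 520), I, Pow(26, Rational(1, 2))))) = Add(Rational(-16390, 40671), Mul(Rational(2272083, 260), I, Pow(26, Rational(1, 2))))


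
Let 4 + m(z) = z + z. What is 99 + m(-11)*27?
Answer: -603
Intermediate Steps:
m(z) = -4 + 2*z (m(z) = -4 + (z + z) = -4 + 2*z)
99 + m(-11)*27 = 99 + (-4 + 2*(-11))*27 = 99 + (-4 - 22)*27 = 99 - 26*27 = 99 - 702 = -603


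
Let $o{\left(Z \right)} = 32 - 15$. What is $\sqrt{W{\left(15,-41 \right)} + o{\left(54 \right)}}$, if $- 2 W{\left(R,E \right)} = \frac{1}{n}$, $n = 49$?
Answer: $\frac{3 \sqrt{370}}{14} \approx 4.1219$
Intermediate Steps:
$o{\left(Z \right)} = 17$ ($o{\left(Z \right)} = 32 - 15 = 17$)
$W{\left(R,E \right)} = - \frac{1}{98}$ ($W{\left(R,E \right)} = - \frac{1}{2 \cdot 49} = \left(- \frac{1}{2}\right) \frac{1}{49} = - \frac{1}{98}$)
$\sqrt{W{\left(15,-41 \right)} + o{\left(54 \right)}} = \sqrt{- \frac{1}{98} + 17} = \sqrt{\frac{1665}{98}} = \frac{3 \sqrt{370}}{14}$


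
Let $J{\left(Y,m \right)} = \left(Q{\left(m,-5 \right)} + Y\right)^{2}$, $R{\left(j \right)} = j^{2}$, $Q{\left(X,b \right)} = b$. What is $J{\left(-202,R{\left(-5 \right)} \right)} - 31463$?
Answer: $11386$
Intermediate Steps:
$J{\left(Y,m \right)} = \left(-5 + Y\right)^{2}$
$J{\left(-202,R{\left(-5 \right)} \right)} - 31463 = \left(-5 - 202\right)^{2} - 31463 = \left(-207\right)^{2} - 31463 = 42849 - 31463 = 11386$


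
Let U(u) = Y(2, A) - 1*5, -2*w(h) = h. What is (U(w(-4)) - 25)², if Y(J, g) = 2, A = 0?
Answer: 784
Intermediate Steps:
w(h) = -h/2
U(u) = -3 (U(u) = 2 - 1*5 = 2 - 5 = -3)
(U(w(-4)) - 25)² = (-3 - 25)² = (-28)² = 784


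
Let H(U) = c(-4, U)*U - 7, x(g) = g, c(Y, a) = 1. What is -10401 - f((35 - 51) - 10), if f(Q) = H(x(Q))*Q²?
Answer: 11907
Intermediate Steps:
H(U) = -7 + U (H(U) = 1*U - 7 = U - 7 = -7 + U)
f(Q) = Q²*(-7 + Q) (f(Q) = (-7 + Q)*Q² = Q²*(-7 + Q))
-10401 - f((35 - 51) - 10) = -10401 - ((35 - 51) - 10)²*(-7 + ((35 - 51) - 10)) = -10401 - (-16 - 10)²*(-7 + (-16 - 10)) = -10401 - (-26)²*(-7 - 26) = -10401 - 676*(-33) = -10401 - 1*(-22308) = -10401 + 22308 = 11907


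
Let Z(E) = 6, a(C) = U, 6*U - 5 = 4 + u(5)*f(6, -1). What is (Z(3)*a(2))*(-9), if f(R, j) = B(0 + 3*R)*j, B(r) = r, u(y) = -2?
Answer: -405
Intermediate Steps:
f(R, j) = 3*R*j (f(R, j) = (0 + 3*R)*j = (3*R)*j = 3*R*j)
U = 15/2 (U = ⅚ + (4 - 6*6*(-1))/6 = ⅚ + (4 - 2*(-18))/6 = ⅚ + (4 + 36)/6 = ⅚ + (⅙)*40 = ⅚ + 20/3 = 15/2 ≈ 7.5000)
a(C) = 15/2
(Z(3)*a(2))*(-9) = (6*(15/2))*(-9) = 45*(-9) = -405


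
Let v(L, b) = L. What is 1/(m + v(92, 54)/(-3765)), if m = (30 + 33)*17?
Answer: 3765/4032223 ≈ 0.00093373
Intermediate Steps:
m = 1071 (m = 63*17 = 1071)
1/(m + v(92, 54)/(-3765)) = 1/(1071 + 92/(-3765)) = 1/(1071 + 92*(-1/3765)) = 1/(1071 - 92/3765) = 1/(4032223/3765) = 3765/4032223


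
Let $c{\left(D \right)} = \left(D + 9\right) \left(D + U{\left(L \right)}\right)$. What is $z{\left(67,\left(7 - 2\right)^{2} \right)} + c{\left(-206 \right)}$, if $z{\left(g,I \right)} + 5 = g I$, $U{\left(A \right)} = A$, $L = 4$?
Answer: $41464$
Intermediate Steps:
$z{\left(g,I \right)} = -5 + I g$ ($z{\left(g,I \right)} = -5 + g I = -5 + I g$)
$c{\left(D \right)} = \left(4 + D\right) \left(9 + D\right)$ ($c{\left(D \right)} = \left(D + 9\right) \left(D + 4\right) = \left(9 + D\right) \left(4 + D\right) = \left(4 + D\right) \left(9 + D\right)$)
$z{\left(67,\left(7 - 2\right)^{2} \right)} + c{\left(-206 \right)} = \left(-5 + \left(7 - 2\right)^{2} \cdot 67\right) + \left(36 + \left(-206\right)^{2} + 13 \left(-206\right)\right) = \left(-5 + 5^{2} \cdot 67\right) + \left(36 + 42436 - 2678\right) = \left(-5 + 25 \cdot 67\right) + 39794 = \left(-5 + 1675\right) + 39794 = 1670 + 39794 = 41464$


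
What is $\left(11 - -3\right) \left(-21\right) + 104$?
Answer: $-190$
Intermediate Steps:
$\left(11 - -3\right) \left(-21\right) + 104 = \left(11 + 3\right) \left(-21\right) + 104 = 14 \left(-21\right) + 104 = -294 + 104 = -190$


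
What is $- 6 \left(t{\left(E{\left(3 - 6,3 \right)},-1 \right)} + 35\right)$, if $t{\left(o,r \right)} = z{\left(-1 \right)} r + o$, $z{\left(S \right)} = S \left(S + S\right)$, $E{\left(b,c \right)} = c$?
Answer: $-216$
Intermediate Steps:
$z{\left(S \right)} = 2 S^{2}$ ($z{\left(S \right)} = S 2 S = 2 S^{2}$)
$t{\left(o,r \right)} = o + 2 r$ ($t{\left(o,r \right)} = 2 \left(-1\right)^{2} r + o = 2 \cdot 1 r + o = 2 r + o = o + 2 r$)
$- 6 \left(t{\left(E{\left(3 - 6,3 \right)},-1 \right)} + 35\right) = - 6 \left(\left(3 + 2 \left(-1\right)\right) + 35\right) = - 6 \left(\left(3 - 2\right) + 35\right) = - 6 \left(1 + 35\right) = \left(-6\right) 36 = -216$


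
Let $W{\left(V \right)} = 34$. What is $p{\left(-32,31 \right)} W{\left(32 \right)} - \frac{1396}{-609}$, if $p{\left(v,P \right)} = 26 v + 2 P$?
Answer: $- \frac{15942224}{609} \approx -26178.0$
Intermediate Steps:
$p{\left(v,P \right)} = 2 P + 26 v$
$p{\left(-32,31 \right)} W{\left(32 \right)} - \frac{1396}{-609} = \left(2 \cdot 31 + 26 \left(-32\right)\right) 34 - \frac{1396}{-609} = \left(62 - 832\right) 34 - - \frac{1396}{609} = \left(-770\right) 34 + \frac{1396}{609} = -26180 + \frac{1396}{609} = - \frac{15942224}{609}$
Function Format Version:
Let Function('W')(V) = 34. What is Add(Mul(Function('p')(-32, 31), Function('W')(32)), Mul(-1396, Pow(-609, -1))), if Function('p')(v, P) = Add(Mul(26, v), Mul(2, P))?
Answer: Rational(-15942224, 609) ≈ -26178.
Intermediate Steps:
Function('p')(v, P) = Add(Mul(2, P), Mul(26, v))
Add(Mul(Function('p')(-32, 31), Function('W')(32)), Mul(-1396, Pow(-609, -1))) = Add(Mul(Add(Mul(2, 31), Mul(26, -32)), 34), Mul(-1396, Pow(-609, -1))) = Add(Mul(Add(62, -832), 34), Mul(-1396, Rational(-1, 609))) = Add(Mul(-770, 34), Rational(1396, 609)) = Add(-26180, Rational(1396, 609)) = Rational(-15942224, 609)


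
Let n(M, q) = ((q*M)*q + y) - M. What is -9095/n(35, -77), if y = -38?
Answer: -9095/207442 ≈ -0.043844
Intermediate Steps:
n(M, q) = -38 - M + M*q**2 (n(M, q) = ((q*M)*q - 38) - M = ((M*q)*q - 38) - M = (M*q**2 - 38) - M = (-38 + M*q**2) - M = -38 - M + M*q**2)
-9095/n(35, -77) = -9095/(-38 - 1*35 + 35*(-77)**2) = -9095/(-38 - 35 + 35*5929) = -9095/(-38 - 35 + 207515) = -9095/207442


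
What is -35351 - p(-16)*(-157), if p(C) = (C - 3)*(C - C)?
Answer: -35351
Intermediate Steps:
p(C) = 0 (p(C) = (-3 + C)*0 = 0)
-35351 - p(-16)*(-157) = -35351 - 0*(-157) = -35351 - 1*0 = -35351 + 0 = -35351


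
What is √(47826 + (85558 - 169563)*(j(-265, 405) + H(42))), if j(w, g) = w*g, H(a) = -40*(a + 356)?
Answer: √10353244051 ≈ 1.0175e+5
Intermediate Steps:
H(a) = -14240 - 40*a (H(a) = -40*(356 + a) = -14240 - 40*a)
j(w, g) = g*w
√(47826 + (85558 - 169563)*(j(-265, 405) + H(42))) = √(47826 + (85558 - 169563)*(405*(-265) + (-14240 - 40*42))) = √(47826 - 84005*(-107325 + (-14240 - 1680))) = √(47826 - 84005*(-107325 - 15920)) = √(47826 - 84005*(-123245)) = √(47826 + 10353196225) = √10353244051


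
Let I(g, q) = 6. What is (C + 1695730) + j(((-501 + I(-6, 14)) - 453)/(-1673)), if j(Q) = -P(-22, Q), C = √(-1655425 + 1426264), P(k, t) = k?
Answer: 1695752 + I*√229161 ≈ 1.6958e+6 + 478.71*I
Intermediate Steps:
C = I*√229161 (C = √(-229161) = I*√229161 ≈ 478.71*I)
j(Q) = 22 (j(Q) = -1*(-22) = 22)
(C + 1695730) + j(((-501 + I(-6, 14)) - 453)/(-1673)) = (I*√229161 + 1695730) + 22 = (1695730 + I*√229161) + 22 = 1695752 + I*√229161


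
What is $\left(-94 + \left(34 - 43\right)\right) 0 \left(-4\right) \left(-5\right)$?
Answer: $0$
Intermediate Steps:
$\left(-94 + \left(34 - 43\right)\right) 0 \left(-4\right) \left(-5\right) = \left(-94 + \left(34 - 43\right)\right) 0 \left(-5\right) = \left(-94 - 9\right) 0 = \left(-103\right) 0 = 0$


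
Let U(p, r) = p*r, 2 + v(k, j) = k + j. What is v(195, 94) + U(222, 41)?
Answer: 9389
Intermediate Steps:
v(k, j) = -2 + j + k (v(k, j) = -2 + (k + j) = -2 + (j + k) = -2 + j + k)
v(195, 94) + U(222, 41) = (-2 + 94 + 195) + 222*41 = 287 + 9102 = 9389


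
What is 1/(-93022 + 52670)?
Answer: -1/40352 ≈ -2.4782e-5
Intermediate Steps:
1/(-93022 + 52670) = 1/(-40352) = -1/40352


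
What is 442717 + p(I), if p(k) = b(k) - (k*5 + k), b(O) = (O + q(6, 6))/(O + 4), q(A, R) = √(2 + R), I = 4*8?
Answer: 3982733/9 + √2/18 ≈ 4.4253e+5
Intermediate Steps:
I = 32
b(O) = (O + 2*√2)/(4 + O) (b(O) = (O + √(2 + 6))/(O + 4) = (O + √8)/(4 + O) = (O + 2*√2)/(4 + O))
p(k) = -6*k + (k + 2*√2)/(4 + k) (p(k) = (k + 2*√2)/(4 + k) - (k*5 + k) = (k + 2*√2)/(4 + k) - (5*k + k) = (k + 2*√2)/(4 + k) - 6*k = -6*k + (k + 2*√2)/(4 + k))
442717 + p(I) = 442717 + (32 + 2*√2 - 6*32*(4 + 32))/(4 + 32) = 442717 + (32 + 2*√2 - 6*32*36)/36 = 442717 + (32 + 2*√2 - 6912)/36 = 442717 + (-6880 + 2*√2)/36 = 442717 + (-1720/9 + √2/18) = 3982733/9 + √2/18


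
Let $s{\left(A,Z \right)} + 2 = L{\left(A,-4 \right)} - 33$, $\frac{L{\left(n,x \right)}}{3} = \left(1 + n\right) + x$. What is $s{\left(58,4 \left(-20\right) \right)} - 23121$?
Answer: $-22991$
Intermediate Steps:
$L{\left(n,x \right)} = 3 + 3 n + 3 x$ ($L{\left(n,x \right)} = 3 \left(\left(1 + n\right) + x\right) = 3 \left(1 + n + x\right) = 3 + 3 n + 3 x$)
$s{\left(A,Z \right)} = -44 + 3 A$ ($s{\left(A,Z \right)} = -2 + \left(\left(3 + 3 A + 3 \left(-4\right)\right) - 33\right) = -2 + \left(\left(3 + 3 A - 12\right) - 33\right) = -2 + \left(\left(-9 + 3 A\right) - 33\right) = -2 + \left(-42 + 3 A\right) = -44 + 3 A$)
$s{\left(58,4 \left(-20\right) \right)} - 23121 = \left(-44 + 3 \cdot 58\right) - 23121 = \left(-44 + 174\right) - 23121 = 130 - 23121 = -22991$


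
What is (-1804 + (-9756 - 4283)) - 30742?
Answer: -46585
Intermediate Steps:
(-1804 + (-9756 - 4283)) - 30742 = (-1804 - 14039) - 30742 = -15843 - 30742 = -46585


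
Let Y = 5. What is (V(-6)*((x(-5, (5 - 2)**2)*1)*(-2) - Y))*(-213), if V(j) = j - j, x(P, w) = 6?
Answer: 0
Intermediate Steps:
V(j) = 0
(V(-6)*((x(-5, (5 - 2)**2)*1)*(-2) - Y))*(-213) = (0*((6*1)*(-2) - 1*5))*(-213) = (0*(6*(-2) - 5))*(-213) = (0*(-12 - 5))*(-213) = (0*(-17))*(-213) = 0*(-213) = 0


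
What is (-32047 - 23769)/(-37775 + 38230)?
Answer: -55816/455 ≈ -122.67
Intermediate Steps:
(-32047 - 23769)/(-37775 + 38230) = -55816/455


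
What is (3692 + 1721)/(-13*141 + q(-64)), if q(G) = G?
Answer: -5413/1897 ≈ -2.8535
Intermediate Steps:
(3692 + 1721)/(-13*141 + q(-64)) = (3692 + 1721)/(-13*141 - 64) = 5413/(-1833 - 64) = 5413/(-1897) = 5413*(-1/1897) = -5413/1897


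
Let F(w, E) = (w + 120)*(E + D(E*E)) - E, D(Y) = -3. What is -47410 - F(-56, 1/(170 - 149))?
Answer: -47221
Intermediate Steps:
F(w, E) = -E + (-3 + E)*(120 + w) (F(w, E) = (w + 120)*(E - 3) - E = (120 + w)*(-3 + E) - E = (-3 + E)*(120 + w) - E = -E + (-3 + E)*(120 + w))
-47410 - F(-56, 1/(170 - 149)) = -47410 - (-360 - 3*(-56) + 119/(170 - 149) - 56/(170 - 149)) = -47410 - (-360 + 168 + 119/21 - 56/21) = -47410 - (-360 + 168 + 119*(1/21) + (1/21)*(-56)) = -47410 - (-360 + 168 + 17/3 - 8/3) = -47410 - 1*(-189) = -47410 + 189 = -47221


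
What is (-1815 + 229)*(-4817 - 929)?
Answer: 9113156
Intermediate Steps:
(-1815 + 229)*(-4817 - 929) = -1586*(-5746) = 9113156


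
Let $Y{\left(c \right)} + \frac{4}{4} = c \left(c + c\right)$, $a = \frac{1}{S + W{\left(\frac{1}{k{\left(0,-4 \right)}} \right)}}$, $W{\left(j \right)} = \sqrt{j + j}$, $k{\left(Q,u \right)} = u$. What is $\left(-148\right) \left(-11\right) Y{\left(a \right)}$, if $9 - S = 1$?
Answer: $\frac{1628 \left(- 16 \sqrt{2} + 123 i\right)}{- 127 i + 16 \sqrt{2}} \approx -1578.3 - 8.8546 i$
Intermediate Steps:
$W{\left(j \right)} = \sqrt{2} \sqrt{j}$ ($W{\left(j \right)} = \sqrt{2 j} = \sqrt{2} \sqrt{j}$)
$S = 8$ ($S = 9 - 1 = 8$)
$a = \frac{1}{8 + \frac{i \sqrt{2}}{2}}$ ($a = \frac{1}{8 + \sqrt{2} \sqrt{\frac{1}{-4}}} = \frac{1}{8 + \sqrt{2} \sqrt{- \frac{1}{4}}} = \frac{1}{8 + \sqrt{2} \frac{i}{2}} = \frac{1}{8 + \frac{i \sqrt{2}}{2}} \approx 0.12403 - 0.010963 i$)
$Y{\left(c \right)} = -1 + 2 c^{2}$ ($Y{\left(c \right)} = -1 + c \left(c + c\right) = -1 + c 2 c = -1 + 2 c^{2}$)
$\left(-148\right) \left(-11\right) Y{\left(a \right)} = \left(-148\right) \left(-11\right) \left(-1 + 2 \left(\frac{16}{129} - \frac{i \sqrt{2}}{129}\right)^{2}\right) = 1628 \left(-1 + 2 \left(\frac{16}{129} - \frac{i \sqrt{2}}{129}\right)^{2}\right) = -1628 + 3256 \left(\frac{16}{129} - \frac{i \sqrt{2}}{129}\right)^{2}$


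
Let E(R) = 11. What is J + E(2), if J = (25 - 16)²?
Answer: 92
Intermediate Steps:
J = 81 (J = 9² = 81)
J + E(2) = 81 + 11 = 92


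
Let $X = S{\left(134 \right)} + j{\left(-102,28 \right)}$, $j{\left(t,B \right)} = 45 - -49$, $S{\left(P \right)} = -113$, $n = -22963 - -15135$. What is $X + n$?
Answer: $-7847$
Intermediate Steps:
$n = -7828$ ($n = -22963 + 15135 = -7828$)
$j{\left(t,B \right)} = 94$ ($j{\left(t,B \right)} = 45 + 49 = 94$)
$X = -19$ ($X = -113 + 94 = -19$)
$X + n = -19 - 7828 = -7847$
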